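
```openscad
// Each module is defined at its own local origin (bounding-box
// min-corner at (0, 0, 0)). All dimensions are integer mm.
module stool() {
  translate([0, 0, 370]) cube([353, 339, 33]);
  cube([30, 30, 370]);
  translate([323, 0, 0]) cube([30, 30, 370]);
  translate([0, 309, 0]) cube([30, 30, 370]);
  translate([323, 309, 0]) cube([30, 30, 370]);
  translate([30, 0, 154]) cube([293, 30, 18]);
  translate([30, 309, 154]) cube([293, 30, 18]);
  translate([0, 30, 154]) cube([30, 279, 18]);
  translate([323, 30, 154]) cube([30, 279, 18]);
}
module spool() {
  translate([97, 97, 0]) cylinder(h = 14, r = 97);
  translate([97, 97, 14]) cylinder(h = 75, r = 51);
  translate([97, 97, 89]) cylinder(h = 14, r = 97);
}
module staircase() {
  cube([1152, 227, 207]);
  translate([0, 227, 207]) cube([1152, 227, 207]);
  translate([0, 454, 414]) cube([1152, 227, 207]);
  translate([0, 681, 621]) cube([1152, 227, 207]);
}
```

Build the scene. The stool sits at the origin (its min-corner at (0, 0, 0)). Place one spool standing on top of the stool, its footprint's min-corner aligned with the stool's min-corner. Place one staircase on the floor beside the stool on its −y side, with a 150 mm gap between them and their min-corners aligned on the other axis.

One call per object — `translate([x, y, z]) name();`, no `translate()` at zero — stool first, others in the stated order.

stool();
translate([0, 0, 403]) spool();
translate([0, -1058, 0]) staircase();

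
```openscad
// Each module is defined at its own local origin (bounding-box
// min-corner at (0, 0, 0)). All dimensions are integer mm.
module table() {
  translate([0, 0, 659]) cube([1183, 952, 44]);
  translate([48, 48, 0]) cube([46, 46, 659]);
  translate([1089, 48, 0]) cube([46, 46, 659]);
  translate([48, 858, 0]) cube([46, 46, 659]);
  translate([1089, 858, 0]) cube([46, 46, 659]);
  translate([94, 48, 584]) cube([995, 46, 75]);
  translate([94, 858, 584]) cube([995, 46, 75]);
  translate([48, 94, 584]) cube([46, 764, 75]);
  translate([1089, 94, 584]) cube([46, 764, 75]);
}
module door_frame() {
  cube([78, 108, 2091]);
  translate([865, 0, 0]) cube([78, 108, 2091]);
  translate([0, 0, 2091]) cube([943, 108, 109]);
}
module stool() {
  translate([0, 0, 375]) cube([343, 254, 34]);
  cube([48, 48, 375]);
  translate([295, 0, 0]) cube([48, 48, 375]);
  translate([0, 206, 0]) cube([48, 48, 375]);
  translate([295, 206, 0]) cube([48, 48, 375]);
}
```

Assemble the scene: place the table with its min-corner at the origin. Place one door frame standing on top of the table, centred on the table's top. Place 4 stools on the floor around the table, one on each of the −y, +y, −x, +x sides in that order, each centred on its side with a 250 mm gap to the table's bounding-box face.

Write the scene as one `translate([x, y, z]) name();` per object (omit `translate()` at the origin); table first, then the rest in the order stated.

table();
translate([120, 422, 703]) door_frame();
translate([420, -504, 0]) stool();
translate([420, 1202, 0]) stool();
translate([-593, 349, 0]) stool();
translate([1433, 349, 0]) stool();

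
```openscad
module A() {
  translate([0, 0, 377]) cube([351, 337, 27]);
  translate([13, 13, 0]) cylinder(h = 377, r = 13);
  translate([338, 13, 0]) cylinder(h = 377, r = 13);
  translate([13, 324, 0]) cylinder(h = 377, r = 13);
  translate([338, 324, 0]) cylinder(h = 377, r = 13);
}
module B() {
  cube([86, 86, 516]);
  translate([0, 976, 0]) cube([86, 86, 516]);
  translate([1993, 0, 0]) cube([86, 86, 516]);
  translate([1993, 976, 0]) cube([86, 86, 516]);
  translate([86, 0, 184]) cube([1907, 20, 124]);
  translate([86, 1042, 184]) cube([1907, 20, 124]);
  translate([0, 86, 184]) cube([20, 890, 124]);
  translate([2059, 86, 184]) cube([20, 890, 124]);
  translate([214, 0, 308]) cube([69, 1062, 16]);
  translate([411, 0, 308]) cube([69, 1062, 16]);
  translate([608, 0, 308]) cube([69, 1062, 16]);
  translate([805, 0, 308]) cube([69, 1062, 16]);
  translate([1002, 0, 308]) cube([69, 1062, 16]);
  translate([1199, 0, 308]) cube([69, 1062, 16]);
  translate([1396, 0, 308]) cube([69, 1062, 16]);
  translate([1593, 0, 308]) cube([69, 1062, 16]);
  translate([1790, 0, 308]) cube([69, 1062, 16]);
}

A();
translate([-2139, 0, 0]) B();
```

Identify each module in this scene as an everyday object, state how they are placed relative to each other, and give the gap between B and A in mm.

The bed frame's nearest face is 60 mm from the stool's −x face.

A is a stool. B is a bed frame. The bed frame is on the floor beside the stool on its −x side. The gap between the bed frame and the stool is 60 mm.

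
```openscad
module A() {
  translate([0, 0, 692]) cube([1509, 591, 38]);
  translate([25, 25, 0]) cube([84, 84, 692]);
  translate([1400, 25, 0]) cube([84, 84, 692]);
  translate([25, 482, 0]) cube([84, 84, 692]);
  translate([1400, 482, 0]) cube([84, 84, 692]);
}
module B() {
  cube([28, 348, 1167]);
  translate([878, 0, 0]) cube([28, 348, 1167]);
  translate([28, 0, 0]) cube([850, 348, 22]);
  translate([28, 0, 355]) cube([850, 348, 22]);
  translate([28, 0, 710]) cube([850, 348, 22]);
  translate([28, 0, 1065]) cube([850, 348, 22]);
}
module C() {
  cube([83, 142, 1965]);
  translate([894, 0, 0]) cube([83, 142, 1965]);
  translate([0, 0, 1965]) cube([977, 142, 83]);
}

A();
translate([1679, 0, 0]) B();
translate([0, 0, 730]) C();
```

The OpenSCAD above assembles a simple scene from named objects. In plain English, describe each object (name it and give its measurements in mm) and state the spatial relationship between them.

A is a table: top 1509 mm (x) × 591 mm (y), 38 mm thick, upper face at z = 730 mm, on four 84×84 mm square legs, each inset 25 mm from the nearest pair of top edges, running from z = 0 to the bottom of the top.

B is a bookshelf 906 mm wide overall, 348 mm deep and 1167 mm tall. The two sides are 28 mm thick vertical panels. 4 horizontal shelves of 22 mm thickness span between the inner faces of the sides; the lowest shelf sits on the floor and shelves are stacked with a clear vertical gap of 333 mm between each pair.

C is a rectangular door frame: two vertical jambs of 83×142 mm section, 1965 mm tall, with a clear opening 811 mm wide between their inner faces. A header 83 mm tall and 142 mm deep lies on top of the jambs and spans the full outside width.

The bookshelf is on the floor beside the table on its +x side. The door frame is on top of the table.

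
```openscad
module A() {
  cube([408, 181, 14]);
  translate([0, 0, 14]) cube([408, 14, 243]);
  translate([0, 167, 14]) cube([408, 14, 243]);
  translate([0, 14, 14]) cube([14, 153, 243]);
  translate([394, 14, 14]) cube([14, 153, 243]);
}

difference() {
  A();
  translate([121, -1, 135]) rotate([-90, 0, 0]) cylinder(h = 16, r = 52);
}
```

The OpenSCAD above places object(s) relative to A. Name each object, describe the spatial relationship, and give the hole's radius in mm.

The subtracted cylinder has r = 52 mm.

A is an open box. The open box has a circular hole through its front wall. The hole's radius is 52 mm.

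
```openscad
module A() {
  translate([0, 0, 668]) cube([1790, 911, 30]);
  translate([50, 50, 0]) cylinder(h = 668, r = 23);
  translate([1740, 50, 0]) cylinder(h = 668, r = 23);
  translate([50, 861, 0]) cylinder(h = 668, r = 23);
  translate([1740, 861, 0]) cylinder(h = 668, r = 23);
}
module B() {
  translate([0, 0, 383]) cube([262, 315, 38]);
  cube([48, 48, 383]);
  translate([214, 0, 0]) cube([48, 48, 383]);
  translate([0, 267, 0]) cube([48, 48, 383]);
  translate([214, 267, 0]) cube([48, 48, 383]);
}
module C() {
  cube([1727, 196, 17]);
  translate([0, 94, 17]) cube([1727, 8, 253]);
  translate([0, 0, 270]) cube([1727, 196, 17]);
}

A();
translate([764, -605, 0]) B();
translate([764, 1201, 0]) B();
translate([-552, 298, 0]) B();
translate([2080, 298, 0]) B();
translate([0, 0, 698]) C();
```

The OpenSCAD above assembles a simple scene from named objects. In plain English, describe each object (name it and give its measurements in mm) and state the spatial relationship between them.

A is a rectangular dining table. The top is 1790×911×30 mm with its upper surface at z = 698 mm. It stands on four round legs of 46 mm diameter, each leg's bounding box inset 27 mm from the nearest pair of top edges, running from the floor to the underside of the top.

B is a four-legged stool. The seat is a 262×315×38 mm slab whose top surface is at z = 421 mm; four square legs, each 48×48 mm in cross-section, run from the floor (z = 0) to the underside of the seat, each flush with a corner of the seat.

C is an I-beam lying along x, 1727 mm long. Overall section height 287 mm. Two flanges 196 mm wide (y) and 17 mm thick, one on the floor and one at the top; a web 8 mm thick runs between them, centred on the flange width.

Four stools sit around the table at the −y, +y, −x, +x sides. The I-beam is on top of the table.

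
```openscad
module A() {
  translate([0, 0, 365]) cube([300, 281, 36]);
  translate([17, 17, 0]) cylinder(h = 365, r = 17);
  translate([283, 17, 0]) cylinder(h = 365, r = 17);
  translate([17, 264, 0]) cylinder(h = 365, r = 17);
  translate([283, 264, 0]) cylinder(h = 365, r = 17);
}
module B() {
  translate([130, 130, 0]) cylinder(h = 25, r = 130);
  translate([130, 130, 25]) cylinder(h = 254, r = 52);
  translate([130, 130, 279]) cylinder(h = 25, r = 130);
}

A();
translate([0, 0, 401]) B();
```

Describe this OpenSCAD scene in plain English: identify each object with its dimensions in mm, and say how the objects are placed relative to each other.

A is a four-legged stool. The seat is a 300×281×36 mm slab whose top surface is at z = 401 mm; four round legs, each 34 mm in diameter, run from the floor (z = 0) to the underside of the seat, each leg's axis is inset half a diameter from the nearest pair of seat edges (so the leg's bounding box is flush with the corner).

B is a spool: two coaxial disc flanges of radius 130 mm and thickness 25 mm, joined by a core cylinder of radius 52 mm and height 254 mm. The lower flange rests on z = 0 and the three cylinders share a vertical axis.

The spool is on top of the stool.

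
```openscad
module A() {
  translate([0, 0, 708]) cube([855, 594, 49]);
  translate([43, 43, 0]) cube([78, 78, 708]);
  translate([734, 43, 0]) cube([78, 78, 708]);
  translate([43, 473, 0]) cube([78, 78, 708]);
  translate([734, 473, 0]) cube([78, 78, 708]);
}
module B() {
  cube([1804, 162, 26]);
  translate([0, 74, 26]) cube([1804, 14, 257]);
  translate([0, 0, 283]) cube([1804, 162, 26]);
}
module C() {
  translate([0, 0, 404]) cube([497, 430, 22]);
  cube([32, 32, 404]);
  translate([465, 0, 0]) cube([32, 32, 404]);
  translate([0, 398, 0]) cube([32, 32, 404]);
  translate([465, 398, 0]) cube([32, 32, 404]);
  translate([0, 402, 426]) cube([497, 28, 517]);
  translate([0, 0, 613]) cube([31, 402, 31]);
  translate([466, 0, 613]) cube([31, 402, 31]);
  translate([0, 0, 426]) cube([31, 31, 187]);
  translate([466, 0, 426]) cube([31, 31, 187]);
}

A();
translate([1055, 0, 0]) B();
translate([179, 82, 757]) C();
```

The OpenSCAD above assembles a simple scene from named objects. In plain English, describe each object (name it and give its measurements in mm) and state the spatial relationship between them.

A is a table: top 855 mm (x) × 594 mm (y), 49 mm thick, upper face at z = 757 mm, on four 78×78 mm square legs, each inset 43 mm from the nearest pair of top edges, running from z = 0 to the bottom of the top.

B is an I-beam lying along x, 1804 mm long. Overall section height 309 mm. Two flanges 162 mm wide (y) and 26 mm thick, one on the floor and one at the top; a web 14 mm thick runs between them, centred on the flange width.

C is a chair: 497×430 mm seat, 22 mm thick, top at z = 426 mm, on four 32 mm square corner legs flush with the seat edges. A 28 mm thick backrest slab spans the full seat width, extending 517 mm above the seat top, its back face flush with the seat's +y edge. Two armrests of 31×31 mm section run along each side from the seat's front edge to the front of the backrest, top faces 218 mm above the seat top and outer faces flush with the seat's x-edges; a 31×31 mm post under the front of each armrest stands on the seat at the front corner.

The I-beam is on the floor beside the table on its +x side. The chair is on top of the table, centred.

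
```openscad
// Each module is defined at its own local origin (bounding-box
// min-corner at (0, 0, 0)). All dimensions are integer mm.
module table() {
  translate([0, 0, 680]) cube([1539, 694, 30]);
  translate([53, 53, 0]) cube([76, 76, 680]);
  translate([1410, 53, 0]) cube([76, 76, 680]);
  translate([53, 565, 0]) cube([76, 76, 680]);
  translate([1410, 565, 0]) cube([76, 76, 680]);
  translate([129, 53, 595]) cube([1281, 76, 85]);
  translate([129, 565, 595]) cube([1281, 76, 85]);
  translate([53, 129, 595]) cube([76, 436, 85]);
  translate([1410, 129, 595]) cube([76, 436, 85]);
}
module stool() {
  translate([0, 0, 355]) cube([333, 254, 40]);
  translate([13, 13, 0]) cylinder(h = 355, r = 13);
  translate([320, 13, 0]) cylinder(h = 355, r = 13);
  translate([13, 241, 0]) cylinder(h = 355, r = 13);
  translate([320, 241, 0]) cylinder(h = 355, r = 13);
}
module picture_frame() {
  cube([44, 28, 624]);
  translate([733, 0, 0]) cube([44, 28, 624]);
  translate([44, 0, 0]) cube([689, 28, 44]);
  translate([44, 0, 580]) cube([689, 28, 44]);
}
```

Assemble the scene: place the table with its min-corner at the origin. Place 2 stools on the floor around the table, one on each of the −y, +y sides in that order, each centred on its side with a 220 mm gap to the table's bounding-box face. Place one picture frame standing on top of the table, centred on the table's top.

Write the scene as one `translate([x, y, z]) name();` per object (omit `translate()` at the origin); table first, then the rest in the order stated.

table();
translate([603, -474, 0]) stool();
translate([603, 914, 0]) stool();
translate([381, 333, 710]) picture_frame();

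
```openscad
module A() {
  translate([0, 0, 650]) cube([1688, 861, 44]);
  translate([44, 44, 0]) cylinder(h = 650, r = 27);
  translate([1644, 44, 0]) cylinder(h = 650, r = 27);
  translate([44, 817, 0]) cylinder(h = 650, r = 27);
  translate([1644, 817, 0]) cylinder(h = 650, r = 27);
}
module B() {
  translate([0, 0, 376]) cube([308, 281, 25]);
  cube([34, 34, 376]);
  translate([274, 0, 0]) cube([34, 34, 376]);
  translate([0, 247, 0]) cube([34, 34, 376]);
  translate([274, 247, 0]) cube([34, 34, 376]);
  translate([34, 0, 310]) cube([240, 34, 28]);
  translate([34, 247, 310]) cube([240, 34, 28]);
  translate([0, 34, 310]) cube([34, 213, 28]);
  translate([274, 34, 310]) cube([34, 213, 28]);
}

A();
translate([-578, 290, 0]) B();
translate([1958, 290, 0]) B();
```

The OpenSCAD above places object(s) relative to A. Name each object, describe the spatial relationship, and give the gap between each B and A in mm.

A is a table. B is a stool. Two stools sit around the table at the −x, +x sides. The gap between each stool and the table is 270 mm.

Each stool's nearest face is 270 mm from the table's bounding box.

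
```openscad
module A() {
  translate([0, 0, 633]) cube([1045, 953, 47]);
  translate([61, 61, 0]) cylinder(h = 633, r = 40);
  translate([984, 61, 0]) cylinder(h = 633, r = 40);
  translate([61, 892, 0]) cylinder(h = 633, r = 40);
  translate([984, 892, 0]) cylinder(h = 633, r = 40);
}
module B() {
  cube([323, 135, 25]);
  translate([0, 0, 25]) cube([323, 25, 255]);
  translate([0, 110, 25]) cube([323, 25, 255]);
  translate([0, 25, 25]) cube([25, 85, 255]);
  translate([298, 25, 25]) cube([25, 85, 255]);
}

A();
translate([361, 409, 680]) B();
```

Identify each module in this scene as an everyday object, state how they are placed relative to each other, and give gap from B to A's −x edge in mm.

The open box's min-x is at 361; the table's min-x is 0; gap = 361 mm.

A is a table. B is an open box. The open box is on top of the table, centred. The gap from the open box to the table's −x edge is 361 mm.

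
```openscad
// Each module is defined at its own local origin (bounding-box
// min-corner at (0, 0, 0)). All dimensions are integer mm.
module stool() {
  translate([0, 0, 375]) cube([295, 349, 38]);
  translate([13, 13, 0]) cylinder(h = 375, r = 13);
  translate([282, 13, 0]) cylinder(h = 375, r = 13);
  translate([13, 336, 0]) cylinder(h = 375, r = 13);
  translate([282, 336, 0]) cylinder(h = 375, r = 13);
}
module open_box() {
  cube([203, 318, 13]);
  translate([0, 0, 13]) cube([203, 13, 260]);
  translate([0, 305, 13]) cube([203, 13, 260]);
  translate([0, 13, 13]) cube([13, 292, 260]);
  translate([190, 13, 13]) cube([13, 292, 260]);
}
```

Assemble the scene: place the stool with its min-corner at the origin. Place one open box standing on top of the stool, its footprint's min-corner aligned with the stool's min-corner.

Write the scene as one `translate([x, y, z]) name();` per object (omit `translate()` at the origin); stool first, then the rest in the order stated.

stool();
translate([0, 0, 413]) open_box();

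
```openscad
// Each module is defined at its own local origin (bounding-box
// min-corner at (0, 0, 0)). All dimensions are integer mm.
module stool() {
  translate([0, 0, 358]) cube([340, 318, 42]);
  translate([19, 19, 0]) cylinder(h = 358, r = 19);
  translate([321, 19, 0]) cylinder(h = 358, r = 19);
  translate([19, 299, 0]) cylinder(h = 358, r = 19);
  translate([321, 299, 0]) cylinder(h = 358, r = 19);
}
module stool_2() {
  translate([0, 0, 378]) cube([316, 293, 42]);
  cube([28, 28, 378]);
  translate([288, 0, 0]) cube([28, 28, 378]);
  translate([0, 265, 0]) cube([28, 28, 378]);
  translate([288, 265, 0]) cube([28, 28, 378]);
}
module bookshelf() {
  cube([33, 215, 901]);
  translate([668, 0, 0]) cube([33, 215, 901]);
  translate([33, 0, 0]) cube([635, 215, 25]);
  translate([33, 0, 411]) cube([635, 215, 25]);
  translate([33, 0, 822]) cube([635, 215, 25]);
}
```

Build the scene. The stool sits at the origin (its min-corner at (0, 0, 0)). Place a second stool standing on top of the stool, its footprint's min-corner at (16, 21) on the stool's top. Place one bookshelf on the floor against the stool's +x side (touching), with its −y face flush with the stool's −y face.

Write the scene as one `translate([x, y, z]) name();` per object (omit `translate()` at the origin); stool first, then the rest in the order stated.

stool();
translate([16, 21, 400]) stool_2();
translate([340, 0, 0]) bookshelf();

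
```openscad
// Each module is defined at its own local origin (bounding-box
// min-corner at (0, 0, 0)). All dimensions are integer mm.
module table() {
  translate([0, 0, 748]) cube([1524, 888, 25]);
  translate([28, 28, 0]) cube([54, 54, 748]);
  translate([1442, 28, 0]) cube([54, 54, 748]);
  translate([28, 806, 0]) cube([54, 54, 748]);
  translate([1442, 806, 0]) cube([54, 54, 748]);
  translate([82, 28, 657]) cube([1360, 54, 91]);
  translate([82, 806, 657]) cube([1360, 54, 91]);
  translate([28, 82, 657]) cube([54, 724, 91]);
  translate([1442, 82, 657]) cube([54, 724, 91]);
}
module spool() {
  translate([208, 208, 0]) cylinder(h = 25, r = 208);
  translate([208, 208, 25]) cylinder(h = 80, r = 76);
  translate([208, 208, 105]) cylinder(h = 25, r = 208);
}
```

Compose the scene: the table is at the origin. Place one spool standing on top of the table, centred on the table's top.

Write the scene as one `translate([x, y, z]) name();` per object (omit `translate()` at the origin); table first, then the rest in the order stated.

table();
translate([554, 236, 773]) spool();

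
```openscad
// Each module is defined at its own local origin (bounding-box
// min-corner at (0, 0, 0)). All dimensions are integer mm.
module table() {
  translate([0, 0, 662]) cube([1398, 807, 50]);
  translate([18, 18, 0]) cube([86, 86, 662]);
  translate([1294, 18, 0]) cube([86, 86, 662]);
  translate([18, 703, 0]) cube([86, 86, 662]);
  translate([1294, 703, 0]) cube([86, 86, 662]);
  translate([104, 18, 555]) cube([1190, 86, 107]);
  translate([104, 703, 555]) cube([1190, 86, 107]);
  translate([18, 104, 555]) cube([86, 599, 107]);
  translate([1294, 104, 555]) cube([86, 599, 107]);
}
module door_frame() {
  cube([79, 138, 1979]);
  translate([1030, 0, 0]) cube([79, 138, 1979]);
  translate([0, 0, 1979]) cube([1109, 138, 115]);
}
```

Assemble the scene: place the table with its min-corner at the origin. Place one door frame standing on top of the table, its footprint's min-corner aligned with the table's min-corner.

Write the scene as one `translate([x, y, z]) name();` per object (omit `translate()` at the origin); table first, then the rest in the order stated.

table();
translate([0, 0, 712]) door_frame();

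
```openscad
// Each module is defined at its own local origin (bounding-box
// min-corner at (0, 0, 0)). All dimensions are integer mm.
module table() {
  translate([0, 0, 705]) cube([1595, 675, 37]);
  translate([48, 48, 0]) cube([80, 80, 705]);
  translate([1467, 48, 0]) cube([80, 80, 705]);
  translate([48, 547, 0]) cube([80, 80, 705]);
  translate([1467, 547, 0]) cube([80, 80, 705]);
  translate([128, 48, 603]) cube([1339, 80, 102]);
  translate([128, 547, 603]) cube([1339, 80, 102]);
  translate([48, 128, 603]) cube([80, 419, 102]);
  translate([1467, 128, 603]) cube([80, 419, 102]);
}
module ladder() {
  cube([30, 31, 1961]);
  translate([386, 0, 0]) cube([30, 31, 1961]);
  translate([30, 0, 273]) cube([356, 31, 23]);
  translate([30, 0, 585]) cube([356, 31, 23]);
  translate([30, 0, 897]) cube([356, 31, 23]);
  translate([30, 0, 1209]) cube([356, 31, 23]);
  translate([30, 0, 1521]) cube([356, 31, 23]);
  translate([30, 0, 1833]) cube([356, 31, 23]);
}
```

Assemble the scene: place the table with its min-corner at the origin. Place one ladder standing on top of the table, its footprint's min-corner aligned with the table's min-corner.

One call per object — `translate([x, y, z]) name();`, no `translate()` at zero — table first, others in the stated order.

table();
translate([0, 0, 742]) ladder();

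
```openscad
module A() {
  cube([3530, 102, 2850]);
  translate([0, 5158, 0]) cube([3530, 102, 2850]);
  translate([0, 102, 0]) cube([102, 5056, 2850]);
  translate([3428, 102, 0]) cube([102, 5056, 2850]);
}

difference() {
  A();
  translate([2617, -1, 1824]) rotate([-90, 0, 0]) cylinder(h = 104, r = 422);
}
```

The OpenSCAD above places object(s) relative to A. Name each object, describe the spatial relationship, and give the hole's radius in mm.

A is a house frame. The house frame has a circular hole through its front wall. The hole's radius is 422 mm.

The subtracted cylinder has r = 422 mm.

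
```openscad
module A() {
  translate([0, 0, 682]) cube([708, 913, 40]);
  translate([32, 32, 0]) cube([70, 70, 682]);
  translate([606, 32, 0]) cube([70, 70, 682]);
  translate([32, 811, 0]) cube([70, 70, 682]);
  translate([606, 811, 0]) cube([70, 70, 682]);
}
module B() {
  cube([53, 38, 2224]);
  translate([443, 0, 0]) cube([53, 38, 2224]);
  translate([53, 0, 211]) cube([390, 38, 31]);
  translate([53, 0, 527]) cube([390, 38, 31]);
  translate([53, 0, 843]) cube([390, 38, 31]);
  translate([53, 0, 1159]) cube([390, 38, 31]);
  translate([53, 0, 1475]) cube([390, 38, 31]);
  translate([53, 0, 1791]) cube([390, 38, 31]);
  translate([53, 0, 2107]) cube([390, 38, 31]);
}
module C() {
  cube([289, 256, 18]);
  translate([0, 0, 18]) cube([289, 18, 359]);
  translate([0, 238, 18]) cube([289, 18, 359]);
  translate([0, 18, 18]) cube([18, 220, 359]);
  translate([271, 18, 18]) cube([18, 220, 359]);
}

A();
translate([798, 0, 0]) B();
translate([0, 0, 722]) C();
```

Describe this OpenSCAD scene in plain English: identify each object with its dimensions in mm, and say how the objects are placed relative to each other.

A is a table: top 708 mm (x) × 913 mm (y), 40 mm thick, upper face at z = 722 mm, on four 70×70 mm square legs, each inset 32 mm from the nearest pair of top edges, running from z = 0 to the bottom of the top.

B is a wooden ladder with two side rails of 53×38 mm section and 2224 mm height, set 496 mm apart overall. Between them run 7 rectangular rungs (38 mm deep, 31 mm thick), front faces flush with the rails' −y face. The bottom of the first rung is 211 mm above the floor and each subsequent rung is 316 mm higher than the one below.

C is an open storage box with external size 289×256×377 mm and wall thickness 18 mm (the base is also 18 mm thick). The base covers the whole footprint; the four walls stand on the base, with the y-facing walls full-width and the x-facing walls fitting between their inner faces.

The ladder is on the floor beside the table on its +x side. The open box is on top of the table.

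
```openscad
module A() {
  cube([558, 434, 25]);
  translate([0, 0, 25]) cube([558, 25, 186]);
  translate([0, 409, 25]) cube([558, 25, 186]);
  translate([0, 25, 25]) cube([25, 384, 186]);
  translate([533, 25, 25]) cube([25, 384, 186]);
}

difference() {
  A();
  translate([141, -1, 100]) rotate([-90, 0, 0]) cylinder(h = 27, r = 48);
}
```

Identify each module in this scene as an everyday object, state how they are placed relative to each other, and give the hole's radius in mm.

The subtracted cylinder has r = 48 mm.

A is an open box. The open box has a circular hole through its front wall. The hole's radius is 48 mm.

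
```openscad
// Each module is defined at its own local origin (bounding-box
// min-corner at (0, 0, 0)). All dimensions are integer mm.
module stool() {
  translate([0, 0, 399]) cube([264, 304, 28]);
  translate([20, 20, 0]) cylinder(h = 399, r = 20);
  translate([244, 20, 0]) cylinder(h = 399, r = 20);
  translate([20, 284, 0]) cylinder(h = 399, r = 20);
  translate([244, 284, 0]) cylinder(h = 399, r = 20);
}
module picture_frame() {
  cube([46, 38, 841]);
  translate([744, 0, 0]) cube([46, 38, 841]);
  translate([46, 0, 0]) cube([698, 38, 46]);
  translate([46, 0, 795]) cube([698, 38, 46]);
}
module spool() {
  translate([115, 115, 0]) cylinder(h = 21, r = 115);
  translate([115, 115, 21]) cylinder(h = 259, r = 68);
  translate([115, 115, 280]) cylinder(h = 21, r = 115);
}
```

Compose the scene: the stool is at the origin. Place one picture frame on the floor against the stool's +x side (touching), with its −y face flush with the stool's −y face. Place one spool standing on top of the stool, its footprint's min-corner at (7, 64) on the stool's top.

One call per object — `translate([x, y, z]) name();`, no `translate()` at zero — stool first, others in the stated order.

stool();
translate([264, 0, 0]) picture_frame();
translate([7, 64, 427]) spool();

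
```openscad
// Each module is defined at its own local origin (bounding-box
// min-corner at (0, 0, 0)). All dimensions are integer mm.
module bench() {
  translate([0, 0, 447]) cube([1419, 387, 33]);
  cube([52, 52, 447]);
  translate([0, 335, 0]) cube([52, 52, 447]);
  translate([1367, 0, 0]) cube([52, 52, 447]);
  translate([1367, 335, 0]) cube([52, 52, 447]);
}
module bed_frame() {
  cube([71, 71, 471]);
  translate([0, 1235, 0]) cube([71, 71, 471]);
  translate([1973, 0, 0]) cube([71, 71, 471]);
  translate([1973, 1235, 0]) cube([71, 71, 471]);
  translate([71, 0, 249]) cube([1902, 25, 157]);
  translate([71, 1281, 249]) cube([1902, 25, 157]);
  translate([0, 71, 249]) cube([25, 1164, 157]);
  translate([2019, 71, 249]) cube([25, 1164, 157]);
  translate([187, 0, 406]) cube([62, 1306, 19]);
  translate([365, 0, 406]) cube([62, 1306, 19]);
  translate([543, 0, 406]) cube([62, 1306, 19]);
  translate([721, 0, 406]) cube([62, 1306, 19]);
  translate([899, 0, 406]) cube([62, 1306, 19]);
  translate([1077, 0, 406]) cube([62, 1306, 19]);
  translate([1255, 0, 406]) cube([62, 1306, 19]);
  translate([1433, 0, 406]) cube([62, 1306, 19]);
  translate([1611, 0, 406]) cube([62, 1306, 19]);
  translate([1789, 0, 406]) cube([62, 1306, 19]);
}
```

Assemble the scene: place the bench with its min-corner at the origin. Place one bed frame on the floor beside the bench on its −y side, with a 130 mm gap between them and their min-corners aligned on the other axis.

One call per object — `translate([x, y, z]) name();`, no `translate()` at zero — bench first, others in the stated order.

bench();
translate([0, -1436, 0]) bed_frame();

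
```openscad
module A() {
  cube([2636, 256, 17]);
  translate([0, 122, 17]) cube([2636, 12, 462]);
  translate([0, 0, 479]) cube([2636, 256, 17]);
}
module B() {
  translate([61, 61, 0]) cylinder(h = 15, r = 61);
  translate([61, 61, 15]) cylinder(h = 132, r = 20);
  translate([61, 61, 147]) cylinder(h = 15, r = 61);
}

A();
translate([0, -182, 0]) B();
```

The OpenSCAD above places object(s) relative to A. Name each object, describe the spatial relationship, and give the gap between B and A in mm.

A is an I-beam. B is a spool. The spool is on the floor beside the I-beam on its −y side. The gap between the spool and the I-beam is 60 mm.

The spool's nearest face is 60 mm from the I-beam's −y face.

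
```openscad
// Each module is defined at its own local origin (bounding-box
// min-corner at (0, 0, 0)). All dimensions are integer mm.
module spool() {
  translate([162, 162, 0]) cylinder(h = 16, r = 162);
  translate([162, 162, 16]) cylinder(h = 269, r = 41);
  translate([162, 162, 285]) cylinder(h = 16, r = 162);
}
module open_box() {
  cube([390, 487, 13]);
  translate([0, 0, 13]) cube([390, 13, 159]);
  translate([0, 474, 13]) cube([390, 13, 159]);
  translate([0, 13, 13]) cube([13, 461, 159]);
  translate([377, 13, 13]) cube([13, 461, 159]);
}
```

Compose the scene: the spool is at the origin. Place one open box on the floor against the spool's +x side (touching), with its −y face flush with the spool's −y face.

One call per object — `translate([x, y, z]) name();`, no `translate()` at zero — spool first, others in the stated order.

spool();
translate([324, 0, 0]) open_box();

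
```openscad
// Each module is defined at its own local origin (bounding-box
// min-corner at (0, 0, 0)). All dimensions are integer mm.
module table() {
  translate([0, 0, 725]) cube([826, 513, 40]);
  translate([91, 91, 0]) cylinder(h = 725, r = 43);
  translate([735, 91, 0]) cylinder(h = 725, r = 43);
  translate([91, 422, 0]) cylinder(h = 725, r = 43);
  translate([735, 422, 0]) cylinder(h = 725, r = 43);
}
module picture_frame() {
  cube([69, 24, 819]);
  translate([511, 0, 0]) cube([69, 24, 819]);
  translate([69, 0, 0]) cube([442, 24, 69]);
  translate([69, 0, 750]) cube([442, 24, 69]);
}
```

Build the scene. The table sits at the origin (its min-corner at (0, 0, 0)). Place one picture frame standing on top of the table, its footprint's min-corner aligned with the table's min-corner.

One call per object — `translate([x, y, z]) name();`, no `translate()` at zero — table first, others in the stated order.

table();
translate([0, 0, 765]) picture_frame();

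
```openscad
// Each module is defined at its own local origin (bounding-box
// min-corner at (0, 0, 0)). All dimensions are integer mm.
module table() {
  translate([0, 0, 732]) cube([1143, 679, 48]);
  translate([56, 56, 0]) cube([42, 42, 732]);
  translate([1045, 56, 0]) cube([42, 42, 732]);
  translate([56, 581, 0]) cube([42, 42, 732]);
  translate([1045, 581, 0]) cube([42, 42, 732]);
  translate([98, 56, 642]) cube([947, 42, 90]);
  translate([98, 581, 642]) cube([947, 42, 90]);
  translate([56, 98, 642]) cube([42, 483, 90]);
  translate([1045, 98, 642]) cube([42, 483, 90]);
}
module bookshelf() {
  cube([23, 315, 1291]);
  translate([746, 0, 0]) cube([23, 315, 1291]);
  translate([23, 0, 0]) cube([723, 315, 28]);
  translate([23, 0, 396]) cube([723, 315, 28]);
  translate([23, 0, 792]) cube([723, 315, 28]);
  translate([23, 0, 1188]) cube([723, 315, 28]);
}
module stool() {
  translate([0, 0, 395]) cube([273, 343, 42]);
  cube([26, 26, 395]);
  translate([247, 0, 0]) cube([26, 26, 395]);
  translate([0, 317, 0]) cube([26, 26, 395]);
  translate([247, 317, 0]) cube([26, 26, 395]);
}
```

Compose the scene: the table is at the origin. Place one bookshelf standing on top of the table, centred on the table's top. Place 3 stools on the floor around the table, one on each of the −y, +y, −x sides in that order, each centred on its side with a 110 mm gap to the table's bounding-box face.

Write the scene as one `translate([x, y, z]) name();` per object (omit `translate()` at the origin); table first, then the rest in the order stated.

table();
translate([187, 182, 780]) bookshelf();
translate([435, -453, 0]) stool();
translate([435, 789, 0]) stool();
translate([-383, 168, 0]) stool();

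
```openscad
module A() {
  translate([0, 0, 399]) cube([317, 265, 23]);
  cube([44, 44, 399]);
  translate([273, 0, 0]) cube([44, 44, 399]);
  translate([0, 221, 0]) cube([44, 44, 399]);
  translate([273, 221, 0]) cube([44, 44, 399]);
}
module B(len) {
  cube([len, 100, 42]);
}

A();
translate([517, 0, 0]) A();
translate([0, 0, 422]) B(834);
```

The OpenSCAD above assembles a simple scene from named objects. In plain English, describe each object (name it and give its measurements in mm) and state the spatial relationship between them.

A is a four-legged stool. The seat is a 317×265×23 mm slab whose top surface is at z = 422 mm; four square legs, each 44×44 mm in cross-section, run from the floor (z = 0) to the underside of the seat, each flush with a corner of the seat.

B is a rectangular beam 834 mm long (x), 100 mm deep (y), 42 mm thick (z).

The beam spans the tops of two stools placed 200 mm apart, resting at z = 422 mm.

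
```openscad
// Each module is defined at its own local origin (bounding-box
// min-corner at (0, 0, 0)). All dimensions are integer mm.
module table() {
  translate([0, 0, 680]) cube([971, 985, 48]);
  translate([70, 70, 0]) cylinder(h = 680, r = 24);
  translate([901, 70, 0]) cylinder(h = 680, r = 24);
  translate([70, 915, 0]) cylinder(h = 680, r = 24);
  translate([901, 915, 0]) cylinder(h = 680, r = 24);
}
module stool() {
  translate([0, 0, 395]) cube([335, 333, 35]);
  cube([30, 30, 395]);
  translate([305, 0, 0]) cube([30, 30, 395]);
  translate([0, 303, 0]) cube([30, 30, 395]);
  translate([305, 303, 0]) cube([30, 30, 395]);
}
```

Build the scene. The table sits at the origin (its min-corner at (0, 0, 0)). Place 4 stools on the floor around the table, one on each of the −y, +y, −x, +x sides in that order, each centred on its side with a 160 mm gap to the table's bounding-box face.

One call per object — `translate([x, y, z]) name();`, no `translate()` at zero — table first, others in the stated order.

table();
translate([318, -493, 0]) stool();
translate([318, 1145, 0]) stool();
translate([-495, 326, 0]) stool();
translate([1131, 326, 0]) stool();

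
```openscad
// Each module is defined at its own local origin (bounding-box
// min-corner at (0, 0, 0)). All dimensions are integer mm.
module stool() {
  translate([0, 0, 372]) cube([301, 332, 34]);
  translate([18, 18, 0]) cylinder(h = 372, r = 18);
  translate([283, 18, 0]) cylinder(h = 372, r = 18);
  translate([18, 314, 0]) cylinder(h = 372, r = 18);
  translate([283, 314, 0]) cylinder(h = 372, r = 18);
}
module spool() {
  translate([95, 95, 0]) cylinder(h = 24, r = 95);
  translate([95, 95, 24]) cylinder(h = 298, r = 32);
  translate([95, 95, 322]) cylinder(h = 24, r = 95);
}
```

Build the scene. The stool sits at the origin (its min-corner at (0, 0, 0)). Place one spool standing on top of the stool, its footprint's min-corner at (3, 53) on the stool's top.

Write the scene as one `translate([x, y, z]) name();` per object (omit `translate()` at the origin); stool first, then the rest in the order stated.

stool();
translate([3, 53, 406]) spool();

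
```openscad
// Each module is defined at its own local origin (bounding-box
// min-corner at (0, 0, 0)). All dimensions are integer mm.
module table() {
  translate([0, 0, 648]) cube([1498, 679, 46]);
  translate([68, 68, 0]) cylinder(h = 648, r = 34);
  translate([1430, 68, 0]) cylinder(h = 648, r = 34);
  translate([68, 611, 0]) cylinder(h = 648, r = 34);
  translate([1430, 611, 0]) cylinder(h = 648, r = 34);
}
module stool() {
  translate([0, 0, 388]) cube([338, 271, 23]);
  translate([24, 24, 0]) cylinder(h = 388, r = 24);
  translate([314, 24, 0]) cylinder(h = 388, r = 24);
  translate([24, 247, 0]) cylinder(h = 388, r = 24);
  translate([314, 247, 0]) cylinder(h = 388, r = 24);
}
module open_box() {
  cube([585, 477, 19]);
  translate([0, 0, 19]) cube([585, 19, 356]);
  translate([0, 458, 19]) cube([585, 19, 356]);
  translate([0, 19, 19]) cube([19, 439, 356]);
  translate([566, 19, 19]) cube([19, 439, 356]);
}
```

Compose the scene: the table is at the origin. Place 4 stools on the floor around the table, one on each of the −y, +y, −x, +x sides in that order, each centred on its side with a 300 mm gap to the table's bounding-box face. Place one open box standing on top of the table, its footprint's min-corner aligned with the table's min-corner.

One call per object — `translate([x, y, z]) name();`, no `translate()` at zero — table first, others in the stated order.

table();
translate([580, -571, 0]) stool();
translate([580, 979, 0]) stool();
translate([-638, 204, 0]) stool();
translate([1798, 204, 0]) stool();
translate([0, 0, 694]) open_box();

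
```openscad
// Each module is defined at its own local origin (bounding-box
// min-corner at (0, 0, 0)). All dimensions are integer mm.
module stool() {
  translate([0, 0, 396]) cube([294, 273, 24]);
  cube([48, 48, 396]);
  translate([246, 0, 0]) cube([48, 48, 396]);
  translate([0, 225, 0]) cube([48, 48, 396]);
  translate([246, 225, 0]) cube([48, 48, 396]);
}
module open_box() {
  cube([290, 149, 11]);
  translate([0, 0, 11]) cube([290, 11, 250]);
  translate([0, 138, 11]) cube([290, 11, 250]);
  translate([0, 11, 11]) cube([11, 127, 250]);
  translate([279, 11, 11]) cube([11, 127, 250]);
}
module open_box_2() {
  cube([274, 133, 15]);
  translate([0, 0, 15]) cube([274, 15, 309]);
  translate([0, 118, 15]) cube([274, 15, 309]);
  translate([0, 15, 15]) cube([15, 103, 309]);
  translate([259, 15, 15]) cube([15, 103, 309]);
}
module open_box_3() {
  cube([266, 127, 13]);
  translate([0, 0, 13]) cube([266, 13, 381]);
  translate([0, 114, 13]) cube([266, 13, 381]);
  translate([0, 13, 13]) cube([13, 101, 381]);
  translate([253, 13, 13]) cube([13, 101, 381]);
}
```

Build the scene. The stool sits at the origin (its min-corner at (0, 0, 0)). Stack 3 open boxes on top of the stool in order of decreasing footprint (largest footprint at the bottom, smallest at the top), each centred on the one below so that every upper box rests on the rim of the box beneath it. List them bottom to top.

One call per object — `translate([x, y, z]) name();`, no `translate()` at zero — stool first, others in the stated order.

stool();
translate([2, 62, 420]) open_box();
translate([10, 70, 681]) open_box_2();
translate([14, 73, 1005]) open_box_3();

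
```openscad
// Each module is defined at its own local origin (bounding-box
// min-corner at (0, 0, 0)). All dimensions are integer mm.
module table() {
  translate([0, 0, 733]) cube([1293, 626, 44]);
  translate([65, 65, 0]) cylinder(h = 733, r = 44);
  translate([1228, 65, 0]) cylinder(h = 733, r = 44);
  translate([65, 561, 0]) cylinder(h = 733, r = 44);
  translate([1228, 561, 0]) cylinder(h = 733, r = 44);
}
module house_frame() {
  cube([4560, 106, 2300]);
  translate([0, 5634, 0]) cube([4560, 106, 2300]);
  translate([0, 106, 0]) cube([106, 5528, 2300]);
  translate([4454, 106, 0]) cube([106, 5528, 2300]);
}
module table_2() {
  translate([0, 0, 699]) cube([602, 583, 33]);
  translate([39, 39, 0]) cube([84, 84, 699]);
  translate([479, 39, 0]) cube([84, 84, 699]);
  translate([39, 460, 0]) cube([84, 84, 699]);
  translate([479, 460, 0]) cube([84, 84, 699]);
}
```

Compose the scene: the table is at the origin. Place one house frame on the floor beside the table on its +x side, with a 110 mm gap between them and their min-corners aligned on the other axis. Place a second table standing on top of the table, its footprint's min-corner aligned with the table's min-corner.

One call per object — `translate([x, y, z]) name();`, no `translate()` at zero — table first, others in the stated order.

table();
translate([1403, 0, 0]) house_frame();
translate([0, 0, 777]) table_2();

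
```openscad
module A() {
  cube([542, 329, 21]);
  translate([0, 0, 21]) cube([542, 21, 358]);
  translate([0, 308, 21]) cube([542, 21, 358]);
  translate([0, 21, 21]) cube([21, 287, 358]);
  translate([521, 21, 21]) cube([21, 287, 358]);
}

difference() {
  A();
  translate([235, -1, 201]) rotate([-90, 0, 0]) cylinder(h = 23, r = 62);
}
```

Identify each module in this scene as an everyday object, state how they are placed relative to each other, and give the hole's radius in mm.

A is an open box. The open box has a circular hole through its front wall. The hole's radius is 62 mm.

The subtracted cylinder has r = 62 mm.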